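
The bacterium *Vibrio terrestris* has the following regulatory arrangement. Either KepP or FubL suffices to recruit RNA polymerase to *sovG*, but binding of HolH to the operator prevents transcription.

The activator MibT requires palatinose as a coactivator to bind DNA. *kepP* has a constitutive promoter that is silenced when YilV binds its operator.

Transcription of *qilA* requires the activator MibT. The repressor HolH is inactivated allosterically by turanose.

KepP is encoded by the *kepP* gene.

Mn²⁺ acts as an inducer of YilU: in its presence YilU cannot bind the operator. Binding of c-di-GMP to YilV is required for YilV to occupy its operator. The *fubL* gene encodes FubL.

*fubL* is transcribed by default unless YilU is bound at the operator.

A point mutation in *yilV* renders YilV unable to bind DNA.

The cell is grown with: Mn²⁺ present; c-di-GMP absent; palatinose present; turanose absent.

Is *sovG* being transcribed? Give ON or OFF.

YilV is non-functional in this strain, so it has no effect.
With no repressor bound, *kepP* is transcribed.
So KepP is produced and active.
Turanose is absent, so HolH is active.
Mn²⁺ is present, so YilU is inactive.
With no repressor bound, *fubL* is transcribed.
So FubL is produced and active.
With repressor HolH bound, *sovG* is not transcribed.

OFF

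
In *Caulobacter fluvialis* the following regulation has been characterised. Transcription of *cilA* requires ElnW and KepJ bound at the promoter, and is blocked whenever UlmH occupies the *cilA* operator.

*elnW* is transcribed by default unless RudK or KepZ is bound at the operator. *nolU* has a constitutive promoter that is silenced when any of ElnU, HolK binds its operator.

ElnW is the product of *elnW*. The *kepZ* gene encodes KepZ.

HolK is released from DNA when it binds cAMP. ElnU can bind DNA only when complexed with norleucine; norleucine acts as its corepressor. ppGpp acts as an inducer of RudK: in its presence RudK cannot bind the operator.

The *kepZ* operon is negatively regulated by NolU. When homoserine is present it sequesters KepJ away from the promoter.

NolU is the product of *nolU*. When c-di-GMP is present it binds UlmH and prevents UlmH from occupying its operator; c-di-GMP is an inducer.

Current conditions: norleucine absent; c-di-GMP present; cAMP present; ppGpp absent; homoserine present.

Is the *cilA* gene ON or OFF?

OFF

ppGpp is absent, so RudK is active.
Norleucine is absent, so ElnU is inactive.
cAMP is present, so HolK is inactive.
With no repressor bound, *nolU* is transcribed.
So NolU is produced and active.
With repressor NolU bound, *kepZ* is not transcribed.
So KepZ is not produced.
With repressor RudK bound, *elnW* is not transcribed.
So ElnW is not produced.
c-di-GMP is present, so UlmH is inactive.
Homoserine is present, so KepJ is inactive.
Required activator ElnW is absent, so *cilA* is not transcribed.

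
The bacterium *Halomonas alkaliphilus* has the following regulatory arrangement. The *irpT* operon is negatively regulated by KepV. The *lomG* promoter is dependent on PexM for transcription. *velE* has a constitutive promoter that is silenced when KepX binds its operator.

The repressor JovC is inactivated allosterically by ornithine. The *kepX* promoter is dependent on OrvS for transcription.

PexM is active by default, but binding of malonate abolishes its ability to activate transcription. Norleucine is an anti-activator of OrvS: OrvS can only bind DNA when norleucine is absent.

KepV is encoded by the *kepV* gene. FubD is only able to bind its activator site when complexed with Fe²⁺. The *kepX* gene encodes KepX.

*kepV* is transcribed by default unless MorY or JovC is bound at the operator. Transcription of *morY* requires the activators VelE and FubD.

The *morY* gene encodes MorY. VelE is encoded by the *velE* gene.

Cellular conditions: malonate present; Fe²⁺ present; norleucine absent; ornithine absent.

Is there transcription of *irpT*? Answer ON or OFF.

Norleucine is absent, so OrvS is active.
No repressor is bound and OrvS is active, so *kepX* is transcribed.
So KepX is produced and active.
With repressor KepX bound, *velE* is not transcribed.
So VelE is not produced.
Fe²⁺ is present, so FubD is active.
Required activator VelE is absent, so *morY* is not transcribed.
So MorY is not produced.
Ornithine is absent, so JovC is active.
With repressor JovC bound, *kepV* is not transcribed.
So KepV is not produced.
With no repressor bound, *irpT* is transcribed.

ON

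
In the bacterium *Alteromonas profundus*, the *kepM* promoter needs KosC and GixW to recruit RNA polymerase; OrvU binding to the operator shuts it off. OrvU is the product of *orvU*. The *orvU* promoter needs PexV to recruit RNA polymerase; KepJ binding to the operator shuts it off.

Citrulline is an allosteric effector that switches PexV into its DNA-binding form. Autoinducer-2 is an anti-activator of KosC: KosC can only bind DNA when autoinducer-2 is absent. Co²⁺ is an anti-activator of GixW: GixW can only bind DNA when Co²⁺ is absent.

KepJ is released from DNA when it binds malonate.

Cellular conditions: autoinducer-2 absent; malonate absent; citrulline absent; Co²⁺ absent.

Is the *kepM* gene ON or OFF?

ON

Autoinducer-2 is absent, so KosC is active.
Citrulline is absent, so PexV is inactive.
Malonate is absent, so KepJ is active.
With repressor KepJ bound, *orvU* is not transcribed.
So OrvU is not produced.
Co²⁺ is absent, so GixW is active.
No repressor is bound and KosC and GixW are active, so *kepM* is transcribed.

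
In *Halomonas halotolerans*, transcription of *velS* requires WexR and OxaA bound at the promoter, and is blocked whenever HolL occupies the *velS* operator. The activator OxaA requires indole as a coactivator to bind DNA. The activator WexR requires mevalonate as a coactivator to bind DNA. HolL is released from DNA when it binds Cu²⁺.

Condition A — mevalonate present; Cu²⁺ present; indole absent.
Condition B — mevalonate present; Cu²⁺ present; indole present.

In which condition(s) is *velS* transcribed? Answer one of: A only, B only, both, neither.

B only

Condition A:
Mevalonate is present, so WexR is active.
Cu²⁺ is present, so HolL is inactive.
Indole is absent, so OxaA is inactive.
Required activator OxaA is absent, so *velS* is not transcribed.
→ *velS* is OFF in A.
Condition B:
Mevalonate is present, so WexR is active.
Cu²⁺ is present, so HolL is inactive.
Indole is present, so OxaA is active.
No repressor is bound and WexR and OxaA are active, so *velS* is transcribed.
→ *velS* is ON in B.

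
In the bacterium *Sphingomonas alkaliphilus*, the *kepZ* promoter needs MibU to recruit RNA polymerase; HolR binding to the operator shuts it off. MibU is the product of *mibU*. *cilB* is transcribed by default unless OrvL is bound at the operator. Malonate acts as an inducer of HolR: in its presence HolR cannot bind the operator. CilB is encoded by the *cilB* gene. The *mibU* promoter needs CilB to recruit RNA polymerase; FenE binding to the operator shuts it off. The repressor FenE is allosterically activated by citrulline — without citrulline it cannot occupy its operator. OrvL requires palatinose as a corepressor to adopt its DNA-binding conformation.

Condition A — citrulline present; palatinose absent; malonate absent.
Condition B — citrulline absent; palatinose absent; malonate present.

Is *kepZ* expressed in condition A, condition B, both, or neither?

B only

Condition A:
Citrulline is present, so FenE is active.
Palatinose is absent, so OrvL is inactive.
With no repressor bound, *cilB* is transcribed.
So CilB is produced and active.
With repressor FenE bound, *mibU* is not transcribed.
So MibU is not produced.
Malonate is absent, so HolR is active.
With repressor HolR bound, *kepZ* is not transcribed.
→ *kepZ* is OFF in A.
Condition B:
Citrulline is absent, so FenE is inactive.
Palatinose is absent, so OrvL is inactive.
With no repressor bound, *cilB* is transcribed.
So CilB is produced and active.
No repressor is bound and CilB is active, so *mibU* is transcribed.
So MibU is produced and active.
Malonate is present, so HolR is inactive.
No repressor is bound and MibU is active, so *kepZ* is transcribed.
→ *kepZ* is ON in B.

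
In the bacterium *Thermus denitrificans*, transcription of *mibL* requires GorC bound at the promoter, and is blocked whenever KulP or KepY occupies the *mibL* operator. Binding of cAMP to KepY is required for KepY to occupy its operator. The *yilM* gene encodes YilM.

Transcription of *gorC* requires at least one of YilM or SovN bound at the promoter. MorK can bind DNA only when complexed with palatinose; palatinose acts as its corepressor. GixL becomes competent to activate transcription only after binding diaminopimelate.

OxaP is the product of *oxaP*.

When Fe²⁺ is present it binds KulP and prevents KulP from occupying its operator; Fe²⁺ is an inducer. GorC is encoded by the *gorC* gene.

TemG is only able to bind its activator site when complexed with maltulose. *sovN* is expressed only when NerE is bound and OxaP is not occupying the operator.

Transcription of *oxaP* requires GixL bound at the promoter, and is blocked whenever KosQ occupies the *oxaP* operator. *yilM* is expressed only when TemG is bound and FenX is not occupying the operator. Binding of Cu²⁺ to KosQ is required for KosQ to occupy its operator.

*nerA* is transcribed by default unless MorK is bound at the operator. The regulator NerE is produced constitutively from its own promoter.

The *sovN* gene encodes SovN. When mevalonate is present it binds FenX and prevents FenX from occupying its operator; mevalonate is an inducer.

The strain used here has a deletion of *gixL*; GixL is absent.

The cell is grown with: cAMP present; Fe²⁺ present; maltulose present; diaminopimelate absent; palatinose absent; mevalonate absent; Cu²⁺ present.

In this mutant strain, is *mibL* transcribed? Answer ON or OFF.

OFF

Fe²⁺ is present, so KulP is inactive.
cAMP is present, so KepY is active.
Mevalonate is absent, so FenX is active.
Maltulose is present, so TemG is active.
With repressor FenX bound, *yilM* is not transcribed.
So YilM is not produced.
Cu²⁺ is present, so KosQ is active.
GixL is non-functional in this strain, so it has no effect.
With repressor KosQ bound, *oxaP* is not transcribed.
So OxaP is not produced.
NerE is produced constitutively and is active.
No repressor is bound and NerE is active, so *sovN* is transcribed.
So SovN is produced and active.
Activator SovN is present, so *gorC* is transcribed.
So GorC is produced and active.
With repressor KepY bound, *mibL* is not transcribed.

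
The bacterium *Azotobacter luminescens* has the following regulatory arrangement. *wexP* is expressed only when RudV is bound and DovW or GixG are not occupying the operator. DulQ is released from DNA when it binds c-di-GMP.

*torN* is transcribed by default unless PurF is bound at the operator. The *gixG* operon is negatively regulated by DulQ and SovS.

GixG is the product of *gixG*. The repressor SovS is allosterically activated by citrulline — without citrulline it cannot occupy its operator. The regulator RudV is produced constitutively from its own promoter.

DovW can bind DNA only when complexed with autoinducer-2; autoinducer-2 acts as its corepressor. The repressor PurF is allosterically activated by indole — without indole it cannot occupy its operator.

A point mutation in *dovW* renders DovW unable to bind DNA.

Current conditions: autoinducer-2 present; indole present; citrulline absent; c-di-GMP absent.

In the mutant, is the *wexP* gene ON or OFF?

ON

DovW is non-functional in this strain, so it has no effect.
RudV is produced constitutively and is active.
c-di-GMP is absent, so DulQ is active.
Citrulline is absent, so SovS is inactive.
With repressor DulQ bound, *gixG* is not transcribed.
So GixG is not produced.
No repressor is bound and RudV is active, so *wexP* is transcribed.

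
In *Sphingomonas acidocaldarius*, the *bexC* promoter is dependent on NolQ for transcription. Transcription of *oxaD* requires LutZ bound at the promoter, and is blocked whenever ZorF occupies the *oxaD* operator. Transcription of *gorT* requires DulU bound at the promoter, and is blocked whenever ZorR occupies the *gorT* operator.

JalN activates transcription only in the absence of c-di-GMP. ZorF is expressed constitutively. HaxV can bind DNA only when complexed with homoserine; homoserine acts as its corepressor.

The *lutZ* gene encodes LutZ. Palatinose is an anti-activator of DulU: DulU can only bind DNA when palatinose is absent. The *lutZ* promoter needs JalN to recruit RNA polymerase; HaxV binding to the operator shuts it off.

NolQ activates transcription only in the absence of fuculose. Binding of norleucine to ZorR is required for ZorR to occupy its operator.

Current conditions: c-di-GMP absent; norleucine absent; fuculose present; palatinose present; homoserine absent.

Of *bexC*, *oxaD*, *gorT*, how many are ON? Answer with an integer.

Fuculose is present, so NolQ is inactive.
Required activator NolQ is absent, so *bexC* is not transcribed.
→ *bexC* is OFF.
c-di-GMP is absent, so JalN is active.
Homoserine is absent, so HaxV is inactive.
No repressor is bound and JalN is active, so *lutZ* is transcribed.
So LutZ is produced and active.
ZorF is produced constitutively and is active.
With repressor ZorF bound, *oxaD* is not transcribed.
→ *oxaD* is OFF.
Palatinose is present, so DulU is inactive.
Norleucine is absent, so ZorR is inactive.
Required activator DulU is absent, so *gorT* is not transcribed.
→ *gorT* is OFF.
0 of the 3 genes are transcribed.

0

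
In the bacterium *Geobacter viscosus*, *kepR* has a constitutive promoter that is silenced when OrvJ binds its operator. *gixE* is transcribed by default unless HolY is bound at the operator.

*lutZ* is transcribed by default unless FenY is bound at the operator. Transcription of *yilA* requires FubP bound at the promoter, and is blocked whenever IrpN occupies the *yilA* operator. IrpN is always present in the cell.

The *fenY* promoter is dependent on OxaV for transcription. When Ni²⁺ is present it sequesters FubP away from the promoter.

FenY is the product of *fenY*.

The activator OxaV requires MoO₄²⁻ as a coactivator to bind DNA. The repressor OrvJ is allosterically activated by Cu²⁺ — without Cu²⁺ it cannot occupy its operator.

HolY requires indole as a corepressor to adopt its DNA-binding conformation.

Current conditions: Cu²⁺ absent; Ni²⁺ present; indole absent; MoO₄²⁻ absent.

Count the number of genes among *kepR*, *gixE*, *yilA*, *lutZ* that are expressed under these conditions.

3

Cu²⁺ is absent, so OrvJ is inactive.
With no repressor bound, *kepR* is transcribed.
→ *kepR* is ON.
Indole is absent, so HolY is inactive.
With no repressor bound, *gixE* is transcribed.
→ *gixE* is ON.
Ni²⁺ is present, so FubP is inactive.
IrpN is produced constitutively and is active.
With repressor IrpN bound, *yilA* is not transcribed.
→ *yilA* is OFF.
MoO₄²⁻ is absent, so OxaV is inactive.
Required activator OxaV is absent, so *fenY* is not transcribed.
So FenY is not produced.
With no repressor bound, *lutZ* is transcribed.
→ *lutZ* is ON.
3 of the 4 genes are transcribed.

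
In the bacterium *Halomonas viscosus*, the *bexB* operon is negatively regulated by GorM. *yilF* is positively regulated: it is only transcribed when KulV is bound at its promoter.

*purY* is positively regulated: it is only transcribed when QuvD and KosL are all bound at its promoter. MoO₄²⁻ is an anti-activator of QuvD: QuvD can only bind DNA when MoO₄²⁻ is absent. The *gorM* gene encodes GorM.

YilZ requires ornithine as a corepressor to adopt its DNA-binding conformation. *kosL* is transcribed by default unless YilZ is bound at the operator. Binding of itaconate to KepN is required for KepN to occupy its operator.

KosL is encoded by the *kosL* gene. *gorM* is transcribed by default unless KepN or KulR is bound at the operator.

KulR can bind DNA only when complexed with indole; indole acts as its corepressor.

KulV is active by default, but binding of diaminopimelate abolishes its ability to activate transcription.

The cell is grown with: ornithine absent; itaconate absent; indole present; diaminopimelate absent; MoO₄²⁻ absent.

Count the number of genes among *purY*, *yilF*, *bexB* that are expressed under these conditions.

3

MoO₄²⁻ is absent, so QuvD is active.
Ornithine is absent, so YilZ is inactive.
With no repressor bound, *kosL* is transcribed.
So KosL is produced and active.
No repressor is bound and QuvD and KosL are active, so *purY* is transcribed.
→ *purY* is ON.
Diaminopimelate is absent, so KulV is active.
No repressor is bound and KulV is active, so *yilF* is transcribed.
→ *yilF* is ON.
Itaconate is absent, so KepN is inactive.
Indole is present, so KulR is active.
With repressor KulR bound, *gorM* is not transcribed.
So GorM is not produced.
With no repressor bound, *bexB* is transcribed.
→ *bexB* is ON.
3 of the 3 genes are transcribed.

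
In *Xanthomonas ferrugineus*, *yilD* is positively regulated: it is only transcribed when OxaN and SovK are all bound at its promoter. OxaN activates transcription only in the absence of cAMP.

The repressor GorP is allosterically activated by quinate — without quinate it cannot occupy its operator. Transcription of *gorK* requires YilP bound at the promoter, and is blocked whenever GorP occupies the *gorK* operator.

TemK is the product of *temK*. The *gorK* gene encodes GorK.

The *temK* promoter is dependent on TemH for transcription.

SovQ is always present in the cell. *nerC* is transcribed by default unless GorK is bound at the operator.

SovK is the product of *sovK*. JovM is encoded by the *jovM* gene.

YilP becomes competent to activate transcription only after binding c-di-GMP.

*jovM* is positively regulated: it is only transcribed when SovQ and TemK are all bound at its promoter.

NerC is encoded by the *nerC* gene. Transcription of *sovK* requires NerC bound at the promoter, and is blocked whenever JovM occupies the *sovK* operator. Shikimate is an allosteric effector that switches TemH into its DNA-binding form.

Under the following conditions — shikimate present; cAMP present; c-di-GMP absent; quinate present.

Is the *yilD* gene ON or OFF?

cAMP is present, so OxaN is inactive.
SovQ is produced constitutively and is active.
Shikimate is present, so TemH is active.
No repressor is bound and TemH is active, so *temK* is transcribed.
So TemK is produced and active.
No repressor is bound and SovQ and TemK are active, so *jovM* is transcribed.
So JovM is produced and active.
c-di-GMP is absent, so YilP is inactive.
Quinate is present, so GorP is active.
With repressor GorP bound, *gorK* is not transcribed.
So GorK is not produced.
With no repressor bound, *nerC* is transcribed.
So NerC is produced and active.
With repressor JovM bound, *sovK* is not transcribed.
So SovK is not produced.
Required activator OxaN is absent, so *yilD* is not transcribed.

OFF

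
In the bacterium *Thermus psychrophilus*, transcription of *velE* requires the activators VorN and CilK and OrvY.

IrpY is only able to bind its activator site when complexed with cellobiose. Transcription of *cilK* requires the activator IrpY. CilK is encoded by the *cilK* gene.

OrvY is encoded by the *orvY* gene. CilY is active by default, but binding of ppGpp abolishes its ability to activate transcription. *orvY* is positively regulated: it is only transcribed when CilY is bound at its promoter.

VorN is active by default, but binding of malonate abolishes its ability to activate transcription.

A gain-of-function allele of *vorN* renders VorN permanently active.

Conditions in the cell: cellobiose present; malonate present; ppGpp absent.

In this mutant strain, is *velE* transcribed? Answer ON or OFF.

ON

VorN is constitutively active in this strain.
Cellobiose is present, so IrpY is active.
No repressor is bound and IrpY is active, so *cilK* is transcribed.
So CilK is produced and active.
ppGpp is absent, so CilY is active.
No repressor is bound and CilY is active, so *orvY* is transcribed.
So OrvY is produced and active.
No repressor is bound and VorN and CilK and OrvY are active, so *velE* is transcribed.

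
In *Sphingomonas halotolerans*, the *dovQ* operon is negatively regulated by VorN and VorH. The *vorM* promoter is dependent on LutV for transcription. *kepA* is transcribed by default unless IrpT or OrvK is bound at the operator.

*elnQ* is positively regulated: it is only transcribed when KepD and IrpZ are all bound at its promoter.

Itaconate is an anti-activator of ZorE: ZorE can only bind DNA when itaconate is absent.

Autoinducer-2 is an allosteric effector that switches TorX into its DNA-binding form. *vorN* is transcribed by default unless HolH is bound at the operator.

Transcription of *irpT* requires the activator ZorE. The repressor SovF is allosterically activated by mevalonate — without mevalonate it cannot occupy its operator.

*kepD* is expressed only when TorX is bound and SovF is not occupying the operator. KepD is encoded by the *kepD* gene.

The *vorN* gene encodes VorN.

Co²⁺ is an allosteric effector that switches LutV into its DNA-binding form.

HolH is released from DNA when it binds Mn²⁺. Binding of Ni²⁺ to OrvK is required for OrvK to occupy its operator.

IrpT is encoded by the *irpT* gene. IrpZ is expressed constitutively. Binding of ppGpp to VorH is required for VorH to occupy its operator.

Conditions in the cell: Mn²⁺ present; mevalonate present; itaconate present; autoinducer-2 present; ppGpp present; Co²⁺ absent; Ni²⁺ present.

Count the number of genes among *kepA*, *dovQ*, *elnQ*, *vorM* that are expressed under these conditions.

0

Itaconate is present, so ZorE is inactive.
Required activator ZorE is absent, so *irpT* is not transcribed.
So IrpT is not produced.
Ni²⁺ is present, so OrvK is active.
With repressor OrvK bound, *kepA* is not transcribed.
→ *kepA* is OFF.
Mn²⁺ is present, so HolH is inactive.
With no repressor bound, *vorN* is transcribed.
So VorN is produced and active.
ppGpp is present, so VorH is active.
With repressor VorN bound, *dovQ* is not transcribed.
→ *dovQ* is OFF.
Autoinducer-2 is present, so TorX is active.
Mevalonate is present, so SovF is active.
With repressor SovF bound, *kepD* is not transcribed.
So KepD is not produced.
IrpZ is produced constitutively and is active.
Required activator KepD is absent, so *elnQ* is not transcribed.
→ *elnQ* is OFF.
Co²⁺ is absent, so LutV is inactive.
Required activator LutV is absent, so *vorM* is not transcribed.
→ *vorM* is OFF.
0 of the 4 genes are transcribed.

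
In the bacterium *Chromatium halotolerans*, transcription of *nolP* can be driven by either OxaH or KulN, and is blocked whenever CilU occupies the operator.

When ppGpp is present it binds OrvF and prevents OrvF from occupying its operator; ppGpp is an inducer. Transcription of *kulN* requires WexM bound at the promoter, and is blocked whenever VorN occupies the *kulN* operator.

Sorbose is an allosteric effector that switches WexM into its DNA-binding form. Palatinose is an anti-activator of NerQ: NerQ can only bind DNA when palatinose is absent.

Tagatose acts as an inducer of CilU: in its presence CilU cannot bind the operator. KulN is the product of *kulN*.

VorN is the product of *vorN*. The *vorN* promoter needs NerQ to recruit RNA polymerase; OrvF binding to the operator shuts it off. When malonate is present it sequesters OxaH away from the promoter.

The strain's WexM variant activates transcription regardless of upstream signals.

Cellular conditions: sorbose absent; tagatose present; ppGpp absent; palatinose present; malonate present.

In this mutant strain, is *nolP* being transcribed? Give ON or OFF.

Malonate is present, so OxaH is inactive.
Tagatose is present, so CilU is inactive.
WexM is constitutively active in this strain.
ppGpp is absent, so OrvF is active.
Palatinose is present, so NerQ is inactive.
With repressor OrvF bound, *vorN* is not transcribed.
So VorN is not produced.
No repressor is bound and WexM is active, so *kulN* is transcribed.
So KulN is produced and active.
Activator KulN is present, so *nolP* is transcribed.

ON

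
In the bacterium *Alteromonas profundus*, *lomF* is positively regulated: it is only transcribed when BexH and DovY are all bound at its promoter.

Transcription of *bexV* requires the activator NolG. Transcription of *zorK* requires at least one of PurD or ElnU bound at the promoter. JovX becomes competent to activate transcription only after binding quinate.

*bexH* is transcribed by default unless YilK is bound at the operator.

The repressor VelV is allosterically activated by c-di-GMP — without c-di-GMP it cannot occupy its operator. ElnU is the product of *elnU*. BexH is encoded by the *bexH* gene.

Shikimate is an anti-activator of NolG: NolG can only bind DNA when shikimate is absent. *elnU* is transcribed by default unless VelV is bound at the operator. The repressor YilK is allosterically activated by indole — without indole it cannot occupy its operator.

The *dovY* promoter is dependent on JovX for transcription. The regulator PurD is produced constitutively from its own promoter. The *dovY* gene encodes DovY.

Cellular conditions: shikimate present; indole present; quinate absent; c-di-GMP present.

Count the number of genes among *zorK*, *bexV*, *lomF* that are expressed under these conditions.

1

PurD is produced constitutively and is active.
c-di-GMP is present, so VelV is active.
With repressor VelV bound, *elnU* is not transcribed.
So ElnU is not produced.
Activator PurD is present, so *zorK* is transcribed.
→ *zorK* is ON.
Shikimate is present, so NolG is inactive.
Required activator NolG is absent, so *bexV* is not transcribed.
→ *bexV* is OFF.
Indole is present, so YilK is active.
With repressor YilK bound, *bexH* is not transcribed.
So BexH is not produced.
Quinate is absent, so JovX is inactive.
Required activator JovX is absent, so *dovY* is not transcribed.
So DovY is not produced.
Required activator BexH is absent, so *lomF* is not transcribed.
→ *lomF* is OFF.
1 of the 3 genes is transcribed.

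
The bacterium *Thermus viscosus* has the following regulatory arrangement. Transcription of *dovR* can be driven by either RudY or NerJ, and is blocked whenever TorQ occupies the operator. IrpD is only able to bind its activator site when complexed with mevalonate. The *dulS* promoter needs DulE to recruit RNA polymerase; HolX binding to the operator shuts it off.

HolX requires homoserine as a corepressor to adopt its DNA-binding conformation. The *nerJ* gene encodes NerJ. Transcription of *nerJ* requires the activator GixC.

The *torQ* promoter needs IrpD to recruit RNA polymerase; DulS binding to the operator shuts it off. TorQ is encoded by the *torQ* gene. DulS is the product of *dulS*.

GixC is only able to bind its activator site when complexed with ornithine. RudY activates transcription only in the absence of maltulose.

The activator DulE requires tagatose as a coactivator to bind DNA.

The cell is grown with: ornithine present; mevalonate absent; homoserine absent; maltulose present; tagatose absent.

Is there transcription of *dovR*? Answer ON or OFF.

Mevalonate is absent, so IrpD is inactive.
Homoserine is absent, so HolX is inactive.
Tagatose is absent, so DulE is inactive.
Required activator DulE is absent, so *dulS* is not transcribed.
So DulS is not produced.
Required activator IrpD is absent, so *torQ* is not transcribed.
So TorQ is not produced.
Maltulose is present, so RudY is inactive.
Ornithine is present, so GixC is active.
No repressor is bound and GixC is active, so *nerJ* is transcribed.
So NerJ is produced and active.
Activator NerJ is present, so *dovR* is transcribed.

ON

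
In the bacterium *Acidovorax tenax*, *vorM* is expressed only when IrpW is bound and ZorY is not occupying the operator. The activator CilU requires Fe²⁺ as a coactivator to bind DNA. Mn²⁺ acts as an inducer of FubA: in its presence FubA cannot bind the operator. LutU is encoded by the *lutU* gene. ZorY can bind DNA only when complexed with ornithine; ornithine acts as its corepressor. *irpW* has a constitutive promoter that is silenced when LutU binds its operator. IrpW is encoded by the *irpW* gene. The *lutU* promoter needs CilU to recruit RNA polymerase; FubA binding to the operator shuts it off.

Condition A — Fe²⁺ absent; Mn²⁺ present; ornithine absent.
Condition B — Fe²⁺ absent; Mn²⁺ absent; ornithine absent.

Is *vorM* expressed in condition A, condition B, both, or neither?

Condition A:
Fe²⁺ is absent, so CilU is inactive.
Mn²⁺ is present, so FubA is inactive.
Required activator CilU is absent, so *lutU* is not transcribed.
So LutU is not produced.
With no repressor bound, *irpW* is transcribed.
So IrpW is produced and active.
Ornithine is absent, so ZorY is inactive.
No repressor is bound and IrpW is active, so *vorM* is transcribed.
→ *vorM* is ON in A.
Condition B:
Fe²⁺ is absent, so CilU is inactive.
Mn²⁺ is absent, so FubA is active.
With repressor FubA bound, *lutU* is not transcribed.
So LutU is not produced.
With no repressor bound, *irpW* is transcribed.
So IrpW is produced and active.
Ornithine is absent, so ZorY is inactive.
No repressor is bound and IrpW is active, so *vorM* is transcribed.
→ *vorM* is ON in B.

both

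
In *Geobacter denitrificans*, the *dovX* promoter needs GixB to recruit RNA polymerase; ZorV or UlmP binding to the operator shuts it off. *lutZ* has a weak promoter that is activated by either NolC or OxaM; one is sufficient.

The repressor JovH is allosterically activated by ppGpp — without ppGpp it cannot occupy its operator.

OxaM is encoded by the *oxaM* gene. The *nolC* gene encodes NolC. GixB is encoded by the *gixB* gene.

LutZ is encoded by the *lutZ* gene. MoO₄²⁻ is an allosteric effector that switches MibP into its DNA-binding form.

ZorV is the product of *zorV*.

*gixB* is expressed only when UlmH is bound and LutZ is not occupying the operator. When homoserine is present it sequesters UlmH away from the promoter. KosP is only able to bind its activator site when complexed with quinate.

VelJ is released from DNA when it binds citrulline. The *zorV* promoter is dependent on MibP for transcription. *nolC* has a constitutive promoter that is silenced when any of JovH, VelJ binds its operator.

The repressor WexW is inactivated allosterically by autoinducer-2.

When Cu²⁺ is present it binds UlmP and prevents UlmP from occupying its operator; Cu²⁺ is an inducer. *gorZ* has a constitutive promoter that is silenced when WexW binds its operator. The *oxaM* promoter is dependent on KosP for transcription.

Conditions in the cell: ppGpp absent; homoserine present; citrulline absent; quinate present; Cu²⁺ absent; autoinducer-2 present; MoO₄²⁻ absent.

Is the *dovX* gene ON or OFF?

OFF

MoO₄²⁻ is absent, so MibP is inactive.
Required activator MibP is absent, so *zorV* is not transcribed.
So ZorV is not produced.
Cu²⁺ is absent, so UlmP is active.
Homoserine is present, so UlmH is inactive.
ppGpp is absent, so JovH is inactive.
Citrulline is absent, so VelJ is active.
With repressor VelJ bound, *nolC* is not transcribed.
So NolC is not produced.
Quinate is present, so KosP is active.
No repressor is bound and KosP is active, so *oxaM* is transcribed.
So OxaM is produced and active.
Activator OxaM is present, so *lutZ* is transcribed.
So LutZ is produced and active.
With repressor LutZ bound, *gixB* is not transcribed.
So GixB is not produced.
With repressor UlmP bound, *dovX* is not transcribed.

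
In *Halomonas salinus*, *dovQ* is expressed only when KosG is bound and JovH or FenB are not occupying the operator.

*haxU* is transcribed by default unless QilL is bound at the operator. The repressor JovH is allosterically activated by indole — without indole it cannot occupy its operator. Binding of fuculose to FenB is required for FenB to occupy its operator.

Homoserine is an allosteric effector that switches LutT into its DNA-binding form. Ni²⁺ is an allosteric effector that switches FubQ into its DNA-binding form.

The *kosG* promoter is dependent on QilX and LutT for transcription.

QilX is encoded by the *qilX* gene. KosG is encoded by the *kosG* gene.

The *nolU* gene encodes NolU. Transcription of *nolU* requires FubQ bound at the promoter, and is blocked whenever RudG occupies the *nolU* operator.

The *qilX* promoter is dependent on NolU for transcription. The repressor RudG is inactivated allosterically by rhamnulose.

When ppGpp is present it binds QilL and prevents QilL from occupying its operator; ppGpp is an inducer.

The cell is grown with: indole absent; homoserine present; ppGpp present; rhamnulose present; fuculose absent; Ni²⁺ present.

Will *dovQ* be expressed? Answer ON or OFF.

Indole is absent, so JovH is inactive.
Rhamnulose is present, so RudG is inactive.
Ni²⁺ is present, so FubQ is active.
No repressor is bound and FubQ is active, so *nolU* is transcribed.
So NolU is produced and active.
No repressor is bound and NolU is active, so *qilX* is transcribed.
So QilX is produced and active.
Homoserine is present, so LutT is active.
No repressor is bound and QilX and LutT are active, so *kosG* is transcribed.
So KosG is produced and active.
Fuculose is absent, so FenB is inactive.
No repressor is bound and KosG is active, so *dovQ* is transcribed.

ON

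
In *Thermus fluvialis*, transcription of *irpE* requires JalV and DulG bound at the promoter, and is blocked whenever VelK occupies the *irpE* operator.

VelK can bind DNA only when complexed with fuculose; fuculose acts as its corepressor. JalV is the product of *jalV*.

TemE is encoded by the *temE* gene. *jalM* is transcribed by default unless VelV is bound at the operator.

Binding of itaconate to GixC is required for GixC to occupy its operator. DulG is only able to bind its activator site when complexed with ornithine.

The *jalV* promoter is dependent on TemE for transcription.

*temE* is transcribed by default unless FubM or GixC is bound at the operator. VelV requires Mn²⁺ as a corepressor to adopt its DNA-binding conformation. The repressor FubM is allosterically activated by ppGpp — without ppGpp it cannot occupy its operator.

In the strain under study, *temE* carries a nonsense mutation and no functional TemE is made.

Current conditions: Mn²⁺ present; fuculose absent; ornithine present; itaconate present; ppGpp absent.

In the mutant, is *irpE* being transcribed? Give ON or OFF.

OFF

Fuculose is absent, so VelK is inactive.
TemE is non-functional in this strain, so it has no effect.
Required activator TemE is absent, so *jalV* is not transcribed.
So JalV is not produced.
Ornithine is present, so DulG is active.
Required activator JalV is absent, so *irpE* is not transcribed.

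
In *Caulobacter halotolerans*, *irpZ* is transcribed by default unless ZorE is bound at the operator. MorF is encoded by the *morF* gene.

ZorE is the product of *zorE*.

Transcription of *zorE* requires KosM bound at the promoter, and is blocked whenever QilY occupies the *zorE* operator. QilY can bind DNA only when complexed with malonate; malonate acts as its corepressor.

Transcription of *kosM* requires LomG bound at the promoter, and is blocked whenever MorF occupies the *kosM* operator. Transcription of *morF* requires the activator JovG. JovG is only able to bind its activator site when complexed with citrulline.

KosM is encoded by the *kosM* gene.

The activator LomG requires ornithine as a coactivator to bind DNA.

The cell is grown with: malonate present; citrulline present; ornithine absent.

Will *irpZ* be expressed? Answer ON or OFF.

ON

Citrulline is present, so JovG is active.
No repressor is bound and JovG is active, so *morF* is transcribed.
So MorF is produced and active.
Ornithine is absent, so LomG is inactive.
With repressor MorF bound, *kosM* is not transcribed.
So KosM is not produced.
Malonate is present, so QilY is active.
With repressor QilY bound, *zorE* is not transcribed.
So ZorE is not produced.
With no repressor bound, *irpZ* is transcribed.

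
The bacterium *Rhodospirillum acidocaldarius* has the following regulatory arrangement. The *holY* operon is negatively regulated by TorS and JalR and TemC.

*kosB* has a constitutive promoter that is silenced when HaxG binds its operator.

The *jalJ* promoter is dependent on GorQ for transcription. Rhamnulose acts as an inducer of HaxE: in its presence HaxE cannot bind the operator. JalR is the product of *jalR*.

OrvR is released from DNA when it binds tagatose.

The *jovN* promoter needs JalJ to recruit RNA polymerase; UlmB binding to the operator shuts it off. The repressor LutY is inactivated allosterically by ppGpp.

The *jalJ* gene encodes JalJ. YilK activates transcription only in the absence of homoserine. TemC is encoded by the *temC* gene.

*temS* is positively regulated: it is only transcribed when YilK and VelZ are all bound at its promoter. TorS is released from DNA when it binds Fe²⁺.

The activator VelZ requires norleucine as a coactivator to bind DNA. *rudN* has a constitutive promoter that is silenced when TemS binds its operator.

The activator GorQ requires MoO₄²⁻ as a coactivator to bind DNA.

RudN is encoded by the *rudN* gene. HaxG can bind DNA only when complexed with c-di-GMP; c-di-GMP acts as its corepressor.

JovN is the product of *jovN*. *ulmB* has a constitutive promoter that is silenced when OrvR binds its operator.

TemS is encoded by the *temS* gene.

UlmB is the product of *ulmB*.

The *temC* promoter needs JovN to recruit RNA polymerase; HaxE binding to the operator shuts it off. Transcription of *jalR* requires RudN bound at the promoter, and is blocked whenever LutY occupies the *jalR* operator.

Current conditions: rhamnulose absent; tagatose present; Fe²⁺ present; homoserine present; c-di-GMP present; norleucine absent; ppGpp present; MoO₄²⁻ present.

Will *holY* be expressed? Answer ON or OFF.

Fe²⁺ is present, so TorS is inactive.
ppGpp is present, so LutY is inactive.
Homoserine is present, so YilK is inactive.
Norleucine is absent, so VelZ is inactive.
Required activator YilK is absent, so *temS* is not transcribed.
So TemS is not produced.
With no repressor bound, *rudN* is transcribed.
So RudN is produced and active.
No repressor is bound and RudN is active, so *jalR* is transcribed.
So JalR is produced and active.
Rhamnulose is absent, so HaxE is active.
Tagatose is present, so OrvR is inactive.
With no repressor bound, *ulmB* is transcribed.
So UlmB is produced and active.
MoO₄²⁻ is present, so GorQ is active.
No repressor is bound and GorQ is active, so *jalJ* is transcribed.
So JalJ is produced and active.
With repressor UlmB bound, *jovN* is not transcribed.
So JovN is not produced.
With repressor HaxE bound, *temC* is not transcribed.
So TemC is not produced.
With repressor JalR bound, *holY* is not transcribed.

OFF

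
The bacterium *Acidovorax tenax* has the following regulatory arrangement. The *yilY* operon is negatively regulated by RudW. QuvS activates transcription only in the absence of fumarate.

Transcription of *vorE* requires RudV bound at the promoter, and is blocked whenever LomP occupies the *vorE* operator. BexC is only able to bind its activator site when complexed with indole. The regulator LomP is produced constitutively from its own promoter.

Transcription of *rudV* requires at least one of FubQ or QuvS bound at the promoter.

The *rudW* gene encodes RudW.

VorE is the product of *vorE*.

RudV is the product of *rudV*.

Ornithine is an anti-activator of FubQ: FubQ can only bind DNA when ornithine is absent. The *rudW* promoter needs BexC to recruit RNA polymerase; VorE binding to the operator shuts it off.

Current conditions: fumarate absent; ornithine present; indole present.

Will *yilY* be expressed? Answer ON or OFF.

OFF

Ornithine is present, so FubQ is inactive.
Fumarate is absent, so QuvS is active.
Activator QuvS is present, so *rudV* is transcribed.
So RudV is produced and active.
LomP is produced constitutively and is active.
With repressor LomP bound, *vorE* is not transcribed.
So VorE is not produced.
Indole is present, so BexC is active.
No repressor is bound and BexC is active, so *rudW* is transcribed.
So RudW is produced and active.
With repressor RudW bound, *yilY* is not transcribed.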